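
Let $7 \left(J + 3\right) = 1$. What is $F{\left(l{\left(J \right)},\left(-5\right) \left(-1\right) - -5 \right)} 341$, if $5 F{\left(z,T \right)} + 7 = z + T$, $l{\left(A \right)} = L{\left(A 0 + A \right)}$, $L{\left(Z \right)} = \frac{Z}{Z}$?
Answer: $\frac{1364}{5} \approx 272.8$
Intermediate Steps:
$J = - \frac{20}{7}$ ($J = -3 + \frac{1}{7} \cdot 1 = -3 + \frac{1}{7} = - \frac{20}{7} \approx -2.8571$)
$L{\left(Z \right)} = 1$
$l{\left(A \right)} = 1$
$F{\left(z,T \right)} = - \frac{7}{5} + \frac{T}{5} + \frac{z}{5}$ ($F{\left(z,T \right)} = - \frac{7}{5} + \frac{z + T}{5} = - \frac{7}{5} + \frac{T + z}{5} = - \frac{7}{5} + \left(\frac{T}{5} + \frac{z}{5}\right) = - \frac{7}{5} + \frac{T}{5} + \frac{z}{5}$)
$F{\left(l{\left(J \right)},\left(-5\right) \left(-1\right) - -5 \right)} 341 = \left(- \frac{7}{5} + \frac{\left(-5\right) \left(-1\right) - -5}{5} + \frac{1}{5} \cdot 1\right) 341 = \left(- \frac{7}{5} + \frac{5 + 5}{5} + \frac{1}{5}\right) 341 = \left(- \frac{7}{5} + \frac{1}{5} \cdot 10 + \frac{1}{5}\right) 341 = \left(- \frac{7}{5} + 2 + \frac{1}{5}\right) 341 = \frac{4}{5} \cdot 341 = \frac{1364}{5}$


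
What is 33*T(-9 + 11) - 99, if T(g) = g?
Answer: -33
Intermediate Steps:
33*T(-9 + 11) - 99 = 33*(-9 + 11) - 99 = 33*2 - 99 = 66 - 99 = -33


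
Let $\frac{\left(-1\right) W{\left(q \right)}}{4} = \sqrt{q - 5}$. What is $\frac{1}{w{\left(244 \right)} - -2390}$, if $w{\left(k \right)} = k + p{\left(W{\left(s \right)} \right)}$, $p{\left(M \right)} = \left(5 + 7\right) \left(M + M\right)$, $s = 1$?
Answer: $\frac{439}{1162470} + \frac{16 i}{581235} \approx 0.00037764 + 2.7528 \cdot 10^{-5} i$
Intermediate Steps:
$W{\left(q \right)} = - 4 \sqrt{-5 + q}$ ($W{\left(q \right)} = - 4 \sqrt{q - 5} = - 4 \sqrt{-5 + q}$)
$p{\left(M \right)} = 24 M$ ($p{\left(M \right)} = 12 \cdot 2 M = 24 M$)
$w{\left(k \right)} = k - 192 i$ ($w{\left(k \right)} = k + 24 \left(- 4 \sqrt{-5 + 1}\right) = k + 24 \left(- 4 \sqrt{-4}\right) = k + 24 \left(- 4 \cdot 2 i\right) = k + 24 \left(- 8 i\right) = k - 192 i$)
$\frac{1}{w{\left(244 \right)} - -2390} = \frac{1}{\left(244 - 192 i\right) - -2390} = \frac{1}{\left(244 - 192 i\right) + \left(-130 + 2520\right)} = \frac{1}{\left(244 - 192 i\right) + 2390} = \frac{1}{2634 - 192 i} = \frac{2634 + 192 i}{6974820}$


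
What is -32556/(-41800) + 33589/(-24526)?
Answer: -37846984/64074175 ≈ -0.59067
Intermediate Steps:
-32556/(-41800) + 33589/(-24526) = -32556*(-1/41800) + 33589*(-1/24526) = 8139/10450 - 33589/24526 = -37846984/64074175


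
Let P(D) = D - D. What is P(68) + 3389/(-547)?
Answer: -3389/547 ≈ -6.1956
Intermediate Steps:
P(D) = 0
P(68) + 3389/(-547) = 0 + 3389/(-547) = 0 + 3389*(-1/547) = 0 - 3389/547 = -3389/547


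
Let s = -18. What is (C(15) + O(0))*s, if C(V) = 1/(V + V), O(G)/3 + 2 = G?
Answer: 537/5 ≈ 107.40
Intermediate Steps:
O(G) = -6 + 3*G
C(V) = 1/(2*V)
(C(15) + O(0))*s = ((½)/15 + (-6 + 3*0))*(-18) = ((½)*(1/15) + (-6 + 0))*(-18) = (1/30 - 6)*(-18) = -179/30*(-18) = 537/5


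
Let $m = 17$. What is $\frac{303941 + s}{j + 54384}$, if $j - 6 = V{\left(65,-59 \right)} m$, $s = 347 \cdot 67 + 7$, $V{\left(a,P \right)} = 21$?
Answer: $\frac{327197}{54747} \approx 5.9765$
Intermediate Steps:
$s = 23256$ ($s = 23249 + 7 = 23256$)
$j = 363$ ($j = 6 + 21 \cdot 17 = 6 + 357 = 363$)
$\frac{303941 + s}{j + 54384} = \frac{303941 + 23256}{363 + 54384} = \frac{327197}{54747}$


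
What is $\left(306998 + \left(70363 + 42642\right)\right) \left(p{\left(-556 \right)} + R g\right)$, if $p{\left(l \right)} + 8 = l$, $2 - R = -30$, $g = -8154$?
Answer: $-109827424476$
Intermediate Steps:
$R = 32$ ($R = 2 - -30 = 2 + 30 = 32$)
$p{\left(l \right)} = -8 + l$
$\left(306998 + \left(70363 + 42642\right)\right) \left(p{\left(-556 \right)} + R g\right) = \left(306998 + \left(70363 + 42642\right)\right) \left(\left(-8 - 556\right) + 32 \left(-8154\right)\right) = \left(306998 + 113005\right) \left(-564 - 260928\right) = 420003 \left(-261492\right) = -109827424476$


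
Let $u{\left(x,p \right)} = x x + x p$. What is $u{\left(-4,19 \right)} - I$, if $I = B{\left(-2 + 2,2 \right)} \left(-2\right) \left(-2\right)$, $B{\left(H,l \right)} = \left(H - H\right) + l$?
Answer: $-68$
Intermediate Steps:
$u{\left(x,p \right)} = x^{2} + p x$
$B{\left(H,l \right)} = l$ ($B{\left(H,l \right)} = 0 + l = l$)
$I = 8$ ($I = 2 \left(-2\right) \left(-2\right) = \left(-4\right) \left(-2\right) = 8$)
$u{\left(-4,19 \right)} - I = - 4 \left(19 - 4\right) - 8 = \left(-4\right) 15 - 8 = -60 - 8 = -68$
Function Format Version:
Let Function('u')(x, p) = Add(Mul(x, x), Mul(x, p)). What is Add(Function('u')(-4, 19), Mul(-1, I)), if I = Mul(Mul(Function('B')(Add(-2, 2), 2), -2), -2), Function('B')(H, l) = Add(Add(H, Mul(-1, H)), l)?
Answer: -68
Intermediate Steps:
Function('u')(x, p) = Add(Pow(x, 2), Mul(p, x))
Function('B')(H, l) = l (Function('B')(H, l) = Add(0, l) = l)
I = 8 (I = Mul(Mul(2, -2), -2) = Mul(-4, -2) = 8)
Add(Function('u')(-4, 19), Mul(-1, I)) = Add(Mul(-4, Add(19, -4)), Mul(-1, 8)) = Add(Mul(-4, 15), -8) = Add(-60, -8) = -68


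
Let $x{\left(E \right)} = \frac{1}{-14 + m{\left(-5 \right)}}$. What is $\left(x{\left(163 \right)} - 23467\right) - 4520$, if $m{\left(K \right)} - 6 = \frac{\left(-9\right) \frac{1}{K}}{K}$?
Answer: $- \frac{5849308}{209} \approx -27987.0$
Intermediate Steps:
$m{\left(K \right)} = 6 - \frac{9}{K^{2}}$ ($m{\left(K \right)} = 6 + \frac{\left(-9\right) \frac{1}{K}}{K} = 6 - \frac{9}{K^{2}}$)
$x{\left(E \right)} = - \frac{25}{209}$ ($x{\left(E \right)} = \frac{1}{-14 + \left(6 - \frac{9}{25}\right)} = \frac{1}{-14 + \frac{141}{25}} = \frac{1}{- \frac{209}{25}} = - \frac{25}{209}$)
$\left(x{\left(163 \right)} - 23467\right) - 4520 = \left(- \frac{25}{209} - 23467\right) - 4520 = - \frac{4904628}{209} - 4520 = - \frac{5849308}{209}$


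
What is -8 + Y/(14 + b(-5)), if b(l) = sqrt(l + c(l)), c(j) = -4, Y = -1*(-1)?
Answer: -1626/205 - 3*I/205 ≈ -7.9317 - 0.014634*I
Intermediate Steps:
Y = 1
b(l) = sqrt(-4 + l) (b(l) = sqrt(l - 4) = sqrt(-4 + l))
-8 + Y/(14 + b(-5)) = -8 + 1/(14 + sqrt(-4 - 5)) = -8 + 1/(14 + sqrt(-9)) = -8 + 1/(14 + 3*I) = -8 + ((14 - 3*I)/205)*1 = -8 + (14 - 3*I)/205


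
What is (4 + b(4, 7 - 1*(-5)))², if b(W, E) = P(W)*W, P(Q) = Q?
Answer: 400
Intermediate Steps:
b(W, E) = W² (b(W, E) = W*W = W²)
(4 + b(4, 7 - 1*(-5)))² = (4 + 4²)² = (4 + 16)² = 20² = 400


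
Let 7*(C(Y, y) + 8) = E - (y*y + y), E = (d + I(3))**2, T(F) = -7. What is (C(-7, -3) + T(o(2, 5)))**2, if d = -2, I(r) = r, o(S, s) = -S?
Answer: 12100/49 ≈ 246.94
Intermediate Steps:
E = 1 (E = (-2 + 3)**2 = 1**2 = 1)
C(Y, y) = -55/7 - y/7 - y**2/7 (C(Y, y) = -8 + (1 - (y*y + y))/7 = -8 + (1 - (y**2 + y))/7 = -8 + (1 - (y + y**2))/7 = -8 + (1 + (-y - y**2))/7 = -8 + (1 - y - y**2)/7 = -8 + (1/7 - y/7 - y**2/7) = -55/7 - y/7 - y**2/7)
(C(-7, -3) + T(o(2, 5)))**2 = ((-55/7 - 1/7*(-3) - 1/7*(-3)**2) - 7)**2 = ((-55/7 + 3/7 - 1/7*9) - 7)**2 = ((-55/7 + 3/7 - 9/7) - 7)**2 = (-61/7 - 7)**2 = (-110/7)**2 = 12100/49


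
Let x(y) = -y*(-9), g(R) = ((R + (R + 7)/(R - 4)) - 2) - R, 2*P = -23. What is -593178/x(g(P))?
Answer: 6129506/159 ≈ 38550.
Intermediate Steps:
P = -23/2 (P = (1/2)*(-23) = -23/2 ≈ -11.500)
g(R) = -2 + (7 + R)/(-4 + R) (g(R) = ((R + (7 + R)/(-4 + R)) - 2) - R = (-2 + R + (7 + R)/(-4 + R)) - R = -2 + (7 + R)/(-4 + R))
x(y) = 9*y
-593178/x(g(P)) = -593178*(-4 - 23/2)/(9*(15 - 1*(-23/2))) = -593178*(-31/(18*(15 + 23/2))) = -593178/(9*(-2/31*53/2)) = -593178/(9*(-53/31)) = -593178/(-477/31) = -593178*(-31/477) = 6129506/159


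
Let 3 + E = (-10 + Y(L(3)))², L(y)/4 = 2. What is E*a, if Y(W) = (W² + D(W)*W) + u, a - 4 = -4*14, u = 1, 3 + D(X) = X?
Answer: -469144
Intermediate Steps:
D(X) = -3 + X
a = -52 (a = 4 - 4*14 = 4 - 56 = -52)
L(y) = 8 (L(y) = 4*2 = 8)
Y(W) = 1 + W² + W*(-3 + W) (Y(W) = (W² + (-3 + W)*W) + 1 = (W² + W*(-3 + W)) + 1 = 1 + W² + W*(-3 + W))
E = 9022 (E = -3 + (-10 + (1 + 8² + 8*(-3 + 8)))² = -3 + (-10 + (1 + 64 + 8*5))² = -3 + (-10 + (1 + 64 + 40))² = -3 + (-10 + 105)² = -3 + 95² = -3 + 9025 = 9022)
E*a = 9022*(-52) = -469144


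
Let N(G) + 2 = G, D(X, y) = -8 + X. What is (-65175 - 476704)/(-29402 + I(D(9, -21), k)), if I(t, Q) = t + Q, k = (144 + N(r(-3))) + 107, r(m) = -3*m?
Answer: 541879/29143 ≈ 18.594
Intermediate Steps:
N(G) = -2 + G
k = 258 (k = (144 + (-2 - 3*(-3))) + 107 = (144 + (-2 + 9)) + 107 = (144 + 7) + 107 = 151 + 107 = 258)
I(t, Q) = Q + t
(-65175 - 476704)/(-29402 + I(D(9, -21), k)) = (-65175 - 476704)/(-29402 + (258 + (-8 + 9))) = -541879/(-29402 + (258 + 1)) = -541879/(-29402 + 259) = -541879/(-29143) = -541879*(-1/29143) = 541879/29143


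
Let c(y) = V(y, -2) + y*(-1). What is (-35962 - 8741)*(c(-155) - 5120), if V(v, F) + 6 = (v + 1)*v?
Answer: -844841997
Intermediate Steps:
V(v, F) = -6 + v*(1 + v) (V(v, F) = -6 + (v + 1)*v = -6 + (1 + v)*v = -6 + v*(1 + v))
c(y) = -6 + y**2 (c(y) = (-6 + y + y**2) + y*(-1) = (-6 + y + y**2) - y = -6 + y**2)
(-35962 - 8741)*(c(-155) - 5120) = (-35962 - 8741)*((-6 + (-155)**2) - 5120) = -44703*((-6 + 24025) - 5120) = -44703*(24019 - 5120) = -44703*18899 = -844841997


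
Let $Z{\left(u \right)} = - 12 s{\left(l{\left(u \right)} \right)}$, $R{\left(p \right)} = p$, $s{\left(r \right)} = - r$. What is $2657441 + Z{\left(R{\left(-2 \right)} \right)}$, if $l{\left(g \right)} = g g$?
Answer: $2657489$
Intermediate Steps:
$l{\left(g \right)} = g^{2}$
$Z{\left(u \right)} = 12 u^{2}$ ($Z{\left(u \right)} = - 12 \left(- u^{2}\right) = 12 u^{2}$)
$2657441 + Z{\left(R{\left(-2 \right)} \right)} = 2657441 + 12 \left(-2\right)^{2} = 2657441 + 12 \cdot 4 = 2657441 + 48 = 2657489$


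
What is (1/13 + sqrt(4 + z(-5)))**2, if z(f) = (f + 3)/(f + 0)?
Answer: 3723/845 + 2*sqrt(110)/65 ≈ 4.7286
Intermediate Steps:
z(f) = (3 + f)/f
(1/13 + sqrt(4 + z(-5)))**2 = (1/13 + sqrt(4 + (3 - 5)/(-5)))**2 = (1/13 + sqrt(4 - 1/5*(-2)))**2 = (1/13 + sqrt(4 + 2/5))**2 = (1/13 + sqrt(22/5))**2 = (1/13 + sqrt(110)/5)**2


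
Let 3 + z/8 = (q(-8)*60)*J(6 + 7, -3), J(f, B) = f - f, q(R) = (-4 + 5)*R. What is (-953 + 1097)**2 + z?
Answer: 20712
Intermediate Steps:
q(R) = R (q(R) = 1*R = R)
J(f, B) = 0
z = -24 (z = -24 + 8*(-8*60*0) = -24 + 8*(-480*0) = -24 + 8*0 = -24 + 0 = -24)
(-953 + 1097)**2 + z = (-953 + 1097)**2 - 24 = 144**2 - 24 = 20736 - 24 = 20712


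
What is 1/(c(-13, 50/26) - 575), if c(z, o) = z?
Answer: -1/588 ≈ -0.0017007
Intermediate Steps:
1/(c(-13, 50/26) - 575) = 1/(-13 - 575) = 1/(-588) = -1/588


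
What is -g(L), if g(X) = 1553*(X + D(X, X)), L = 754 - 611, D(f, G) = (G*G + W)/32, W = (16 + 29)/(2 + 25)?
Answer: -14574905/12 ≈ -1.2146e+6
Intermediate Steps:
W = 5/3 (W = 45/27 = 45*(1/27) = 5/3 ≈ 1.6667)
D(f, G) = 5/96 + G²/32 (D(f, G) = (G*G + 5/3)/32 = (G² + 5/3)*(1/32) = (5/3 + G²)*(1/32) = 5/96 + G²/32)
L = 143
g(X) = 7765/96 + 1553*X + 1553*X²/32 (g(X) = 1553*(X + (5/96 + X²/32)) = 1553*(5/96 + X + X²/32) = 7765/96 + 1553*X + 1553*X²/32)
-g(L) = -(7765/96 + 1553*143 + (1553/32)*143²) = -(7765/96 + 222079 + (1553/32)*20449) = -(7765/96 + 222079 + 31757297/32) = -1*14574905/12 = -14574905/12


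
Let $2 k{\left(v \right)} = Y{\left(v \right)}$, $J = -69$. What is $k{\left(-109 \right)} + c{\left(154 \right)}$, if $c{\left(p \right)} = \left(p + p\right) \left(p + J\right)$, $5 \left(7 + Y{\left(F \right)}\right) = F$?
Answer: $\frac{130828}{5} \approx 26166.0$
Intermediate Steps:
$Y{\left(F \right)} = -7 + \frac{F}{5}$
$k{\left(v \right)} = - \frac{7}{2} + \frac{v}{10}$ ($k{\left(v \right)} = \frac{-7 + \frac{v}{5}}{2} = - \frac{7}{2} + \frac{v}{10}$)
$c{\left(p \right)} = 2 p \left(-69 + p\right)$ ($c{\left(p \right)} = \left(p + p\right) \left(p - 69\right) = 2 p \left(-69 + p\right)$)
$k{\left(-109 \right)} + c{\left(154 \right)} = \left(- \frac{7}{2} + \frac{1}{10} \left(-109\right)\right) + 2 \cdot 154 \left(-69 + 154\right) = \left(- \frac{7}{2} - \frac{109}{10}\right) + 2 \cdot 154 \cdot 85 = - \frac{72}{5} + 26180 = \frac{130828}{5}$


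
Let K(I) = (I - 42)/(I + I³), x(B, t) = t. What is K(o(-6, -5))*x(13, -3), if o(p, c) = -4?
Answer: -69/34 ≈ -2.0294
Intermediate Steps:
K(I) = (-42 + I)/(I + I³)
K(o(-6, -5))*x(13, -3) = ((-42 - 4)/(-4 + (-4)³))*(-3) = (-46/(-4 - 64))*(-3) = (-46/(-68))*(-3) = -1/68*(-46)*(-3) = (23/34)*(-3) = -69/34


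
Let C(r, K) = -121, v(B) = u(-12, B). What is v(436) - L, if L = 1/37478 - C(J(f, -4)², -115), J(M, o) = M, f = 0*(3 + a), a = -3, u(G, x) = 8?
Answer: -4235015/37478 ≈ -113.00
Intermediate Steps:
v(B) = 8
f = 0 (f = 0*(3 - 3) = 0*0 = 0)
L = 4534839/37478 (L = 1/37478 - 1*(-121) = 1/37478 + 121 = 4534839/37478 ≈ 121.00)
v(436) - L = 8 - 1*4534839/37478 = 8 - 4534839/37478 = -4235015/37478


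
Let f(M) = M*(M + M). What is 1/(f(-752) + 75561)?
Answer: 1/1206569 ≈ 8.2880e-7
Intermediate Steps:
f(M) = 2*M**2 (f(M) = M*(2*M) = 2*M**2)
1/(f(-752) + 75561) = 1/(2*(-752)**2 + 75561) = 1/(2*565504 + 75561) = 1/(1131008 + 75561) = 1/1206569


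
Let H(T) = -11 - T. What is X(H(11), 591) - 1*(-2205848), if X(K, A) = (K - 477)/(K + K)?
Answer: 97057811/44 ≈ 2.2059e+6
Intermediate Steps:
X(K, A) = (-477 + K)/(2*K) (X(K, A) = (-477 + K)/((2*K)) = (-477 + K)*(1/(2*K)) = (-477 + K)/(2*K))
X(H(11), 591) - 1*(-2205848) = (-477 + (-11 - 1*11))/(2*(-11 - 1*11)) - 1*(-2205848) = (-477 + (-11 - 11))/(2*(-11 - 11)) + 2205848 = (½)*(-477 - 22)/(-22) + 2205848 = (½)*(-1/22)*(-499) + 2205848 = 499/44 + 2205848 = 97057811/44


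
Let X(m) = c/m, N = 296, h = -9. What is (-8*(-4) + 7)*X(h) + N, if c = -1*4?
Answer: 940/3 ≈ 313.33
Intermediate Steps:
c = -4
X(m) = -4/m
(-8*(-4) + 7)*X(h) + N = (-8*(-4) + 7)*(-4/(-9)) + 296 = (32 + 7)*(-4*(-1/9)) + 296 = 39*(4/9) + 296 = 52/3 + 296 = 940/3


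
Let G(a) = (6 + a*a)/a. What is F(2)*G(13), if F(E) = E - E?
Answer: 0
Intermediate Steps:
G(a) = (6 + a**2)/a
F(E) = 0
F(2)*G(13) = 0*(13 + 6/13) = 0*(175/13) = 0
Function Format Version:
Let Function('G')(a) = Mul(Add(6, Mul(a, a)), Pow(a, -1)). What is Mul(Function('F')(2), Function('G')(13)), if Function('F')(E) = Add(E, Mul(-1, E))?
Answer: 0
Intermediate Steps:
Function('G')(a) = Mul(Pow(a, -1), Add(6, Pow(a, 2))) (Function('G')(a) = Mul(Add(6, Pow(a, 2)), Pow(a, -1)) = Mul(Pow(a, -1), Add(6, Pow(a, 2))))
Function('F')(E) = 0
Mul(Function('F')(2), Function('G')(13)) = Mul(0, Add(13, Mul(6, Pow(13, -1)))) = Mul(0, Add(13, Mul(6, Rational(1, 13)))) = Mul(0, Add(13, Rational(6, 13))) = Mul(0, Rational(175, 13)) = 0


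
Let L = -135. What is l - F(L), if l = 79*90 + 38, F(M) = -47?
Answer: 7195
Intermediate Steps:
l = 7148 (l = 7110 + 38 = 7148)
l - F(L) = 7148 - 1*(-47) = 7148 + 47 = 7195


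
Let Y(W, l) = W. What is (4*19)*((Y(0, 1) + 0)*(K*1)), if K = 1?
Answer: 0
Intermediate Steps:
(4*19)*((Y(0, 1) + 0)*(K*1)) = (4*19)*((0 + 0)*(1*1)) = 76*(0*1) = 76*0 = 0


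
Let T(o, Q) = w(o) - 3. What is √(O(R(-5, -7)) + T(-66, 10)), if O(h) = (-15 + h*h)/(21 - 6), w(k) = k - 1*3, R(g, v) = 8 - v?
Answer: I*√58 ≈ 7.6158*I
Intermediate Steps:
w(k) = -3 + k (w(k) = k - 3 = -3 + k)
O(h) = -1 + h²/15 (O(h) = (-15 + h²)/15 = (-15 + h²)*(1/15) = -1 + h²/15)
T(o, Q) = -6 + o (T(o, Q) = (-3 + o) - 3 = -6 + o)
√(O(R(-5, -7)) + T(-66, 10)) = √((-1 + (8 - 1*(-7))²/15) + (-6 - 66)) = √((-1 + (8 + 7)²/15) - 72) = √((-1 + (1/15)*15²) - 72) = √((-1 + (1/15)*225) - 72) = √((-1 + 15) - 72) = √(14 - 72) = √(-58) = I*√58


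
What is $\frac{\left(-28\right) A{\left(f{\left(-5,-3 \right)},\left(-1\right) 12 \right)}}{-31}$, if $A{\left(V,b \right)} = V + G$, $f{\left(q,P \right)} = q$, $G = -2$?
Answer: $- \frac{196}{31} \approx -6.3226$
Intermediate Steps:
$A{\left(V,b \right)} = -2 + V$ ($A{\left(V,b \right)} = V - 2 = -2 + V$)
$\frac{\left(-28\right) A{\left(f{\left(-5,-3 \right)},\left(-1\right) 12 \right)}}{-31} = \frac{\left(-28\right) \left(-2 - 5\right)}{-31} = \left(-28\right) \left(-7\right) \left(- \frac{1}{31}\right) = 196 \left(- \frac{1}{31}\right) = - \frac{196}{31}$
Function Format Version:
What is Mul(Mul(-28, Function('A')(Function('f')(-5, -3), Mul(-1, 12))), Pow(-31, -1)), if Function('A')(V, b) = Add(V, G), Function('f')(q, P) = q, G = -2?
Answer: Rational(-196, 31) ≈ -6.3226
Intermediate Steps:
Function('A')(V, b) = Add(-2, V) (Function('A')(V, b) = Add(V, -2) = Add(-2, V))
Mul(Mul(-28, Function('A')(Function('f')(-5, -3), Mul(-1, 12))), Pow(-31, -1)) = Mul(Mul(-28, Add(-2, -5)), Pow(-31, -1)) = Mul(Mul(-28, -7), Rational(-1, 31)) = Mul(196, Rational(-1, 31)) = Rational(-196, 31)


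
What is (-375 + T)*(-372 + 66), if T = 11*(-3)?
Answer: 124848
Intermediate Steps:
T = -33
(-375 + T)*(-372 + 66) = (-375 - 33)*(-372 + 66) = -408*(-306) = 124848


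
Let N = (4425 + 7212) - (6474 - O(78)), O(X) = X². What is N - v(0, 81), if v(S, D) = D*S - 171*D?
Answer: 25098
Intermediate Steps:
v(S, D) = -171*D + D*S
N = 11247 (N = (4425 + 7212) - (6474 - 1*78²) = 11637 - (6474 - 1*6084) = 11637 - (6474 - 6084) = 11637 - 1*390 = 11637 - 390 = 11247)
N - v(0, 81) = 11247 - 81*(-171 + 0) = 11247 - 81*(-171) = 11247 - 1*(-13851) = 11247 + 13851 = 25098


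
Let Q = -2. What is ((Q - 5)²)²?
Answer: 2401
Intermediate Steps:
((Q - 5)²)² = ((-2 - 5)²)² = ((-7)²)² = 49² = 2401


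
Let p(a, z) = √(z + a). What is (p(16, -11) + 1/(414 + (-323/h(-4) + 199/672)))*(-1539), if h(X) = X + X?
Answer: -54432/16081 - 1539*√5 ≈ -3444.7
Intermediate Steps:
h(X) = 2*X
p(a, z) = √(a + z)
(p(16, -11) + 1/(414 + (-323/h(-4) + 199/672)))*(-1539) = (√(16 - 11) + 1/(414 + (-323/(2*(-4)) + 199/672)))*(-1539) = (√5 + 1/(414 + (-323/(-8) + 199*(1/672))))*(-1539) = (√5 + 1/(414 + (-323*(-⅛) + 199/672)))*(-1539) = (√5 + 1/(414 + (323/8 + 199/672)))*(-1539) = (√5 + 1/(414 + 27331/672))*(-1539) = (√5 + 1/(305539/672))*(-1539) = (√5 + 672/305539)*(-1539) = (672/305539 + √5)*(-1539) = -54432/16081 - 1539*√5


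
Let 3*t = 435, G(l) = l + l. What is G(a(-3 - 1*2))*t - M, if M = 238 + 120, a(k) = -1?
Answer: -648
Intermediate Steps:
G(l) = 2*l
t = 145 (t = (⅓)*435 = 145)
M = 358
G(a(-3 - 1*2))*t - M = (2*(-1))*145 - 1*358 = -2*145 - 358 = -290 - 358 = -648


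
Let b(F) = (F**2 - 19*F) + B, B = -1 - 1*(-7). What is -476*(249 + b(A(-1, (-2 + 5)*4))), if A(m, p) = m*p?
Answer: -298452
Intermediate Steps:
B = 6 (B = -1 + 7 = 6)
b(F) = 6 + F**2 - 19*F (b(F) = (F**2 - 19*F) + 6 = 6 + F**2 - 19*F)
-476*(249 + b(A(-1, (-2 + 5)*4))) = -476*(249 + (6 + (-(-2 + 5)*4)**2 - (-19)*(-2 + 5)*4)) = -476*(249 + (6 + (-3*4)**2 - (-19)*3*4)) = -476*(249 + (6 + (-1*12)**2 - (-19)*12)) = -476*(249 + (6 + (-12)**2 - 19*(-12))) = -476*(249 + (6 + 144 + 228)) = -476*(249 + 378) = -476*627 = -298452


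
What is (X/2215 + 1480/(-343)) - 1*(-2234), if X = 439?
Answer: 1694142707/759745 ≈ 2229.9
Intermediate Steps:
(X/2215 + 1480/(-343)) - 1*(-2234) = (439/2215 + 1480/(-343)) - 1*(-2234) = (439*(1/2215) + 1480*(-1/343)) + 2234 = (439/2215 - 1480/343) + 2234 = -3127623/759745 + 2234 = 1694142707/759745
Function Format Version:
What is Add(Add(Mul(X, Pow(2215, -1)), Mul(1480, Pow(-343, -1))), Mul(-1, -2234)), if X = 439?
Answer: Rational(1694142707, 759745) ≈ 2229.9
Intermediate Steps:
Add(Add(Mul(X, Pow(2215, -1)), Mul(1480, Pow(-343, -1))), Mul(-1, -2234)) = Add(Add(Mul(439, Pow(2215, -1)), Mul(1480, Pow(-343, -1))), Mul(-1, -2234)) = Add(Add(Mul(439, Rational(1, 2215)), Mul(1480, Rational(-1, 343))), 2234) = Add(Add(Rational(439, 2215), Rational(-1480, 343)), 2234) = Add(Rational(-3127623, 759745), 2234) = Rational(1694142707, 759745)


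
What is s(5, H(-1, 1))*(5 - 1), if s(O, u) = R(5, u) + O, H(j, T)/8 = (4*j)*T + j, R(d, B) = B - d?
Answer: -160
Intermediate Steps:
H(j, T) = 8*j + 32*T*j (H(j, T) = 8*((4*j)*T + j) = 8*(4*T*j + j) = 8*(j + 4*T*j) = 8*j + 32*T*j)
s(O, u) = -5 + O + u (s(O, u) = (u - 1*5) + O = (u - 5) + O = (-5 + u) + O = -5 + O + u)
s(5, H(-1, 1))*(5 - 1) = (-5 + 5 + 8*(-1)*(1 + 4*1))*(5 - 1) = (-5 + 5 + 8*(-1)*(1 + 4))*4 = (-5 + 5 + 8*(-1)*5)*4 = (-5 + 5 - 40)*4 = -40*4 = -160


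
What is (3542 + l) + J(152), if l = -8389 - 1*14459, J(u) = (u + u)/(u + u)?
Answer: -19305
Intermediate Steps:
J(u) = 1 (J(u) = (2*u)/((2*u)) = (2*u)*(1/(2*u)) = 1)
l = -22848 (l = -8389 - 14459 = -22848)
(3542 + l) + J(152) = (3542 - 22848) + 1 = -19306 + 1 = -19305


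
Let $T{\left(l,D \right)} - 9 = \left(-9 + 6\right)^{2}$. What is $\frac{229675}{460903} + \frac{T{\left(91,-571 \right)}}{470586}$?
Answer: $\frac{18015022634}{36149083193} \approx 0.49835$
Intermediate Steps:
$T{\left(l,D \right)} = 18$ ($T{\left(l,D \right)} = 9 + \left(-9 + 6\right)^{2} = 9 + \left(-3\right)^{2} = 9 + 9 = 18$)
$\frac{229675}{460903} + \frac{T{\left(91,-571 \right)}}{470586} = \frac{229675}{460903} + \frac{18}{470586} = 229675 \cdot \frac{1}{460903} + 18 \cdot \frac{1}{470586} = \frac{229675}{460903} + \frac{3}{78431} = \frac{18015022634}{36149083193}$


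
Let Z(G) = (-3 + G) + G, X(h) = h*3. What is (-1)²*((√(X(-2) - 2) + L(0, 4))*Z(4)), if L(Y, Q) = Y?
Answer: 10*I*√2 ≈ 14.142*I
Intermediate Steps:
X(h) = 3*h
Z(G) = -3 + 2*G
(-1)²*((√(X(-2) - 2) + L(0, 4))*Z(4)) = (-1)²*((√(3*(-2) - 2) + 0)*(-3 + 2*4)) = 1*((√(-6 - 2) + 0)*(-3 + 8)) = 1*((√(-8) + 0)*5) = 1*((2*I*√2 + 0)*5) = 1*((2*I*√2)*5) = 1*(10*I*√2) = 10*I*√2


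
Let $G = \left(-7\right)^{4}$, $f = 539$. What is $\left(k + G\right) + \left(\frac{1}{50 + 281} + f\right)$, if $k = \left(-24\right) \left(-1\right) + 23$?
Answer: $\frac{988698}{331} \approx 2987.0$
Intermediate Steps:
$G = 2401$
$k = 47$ ($k = 24 + 23 = 47$)
$\left(k + G\right) + \left(\frac{1}{50 + 281} + f\right) = \left(47 + 2401\right) + \left(\frac{1}{50 + 281} + 539\right) = 2448 + \left(\frac{1}{331} + 539\right) = 2448 + \frac{178410}{331} = \frac{988698}{331}$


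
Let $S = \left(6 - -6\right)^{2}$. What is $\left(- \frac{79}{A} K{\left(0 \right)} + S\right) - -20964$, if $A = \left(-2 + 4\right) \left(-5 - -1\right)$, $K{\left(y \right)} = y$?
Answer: $21108$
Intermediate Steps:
$A = -8$ ($A = 2 \left(-5 + 1\right) = 2 \left(-4\right) = -8$)
$S = 144$ ($S = \left(6 + \left(-4 + 10\right)\right)^{2} = \left(6 + 6\right)^{2} = 12^{2} = 144$)
$\left(- \frac{79}{A} K{\left(0 \right)} + S\right) - -20964 = \left(- \frac{79}{-8} \cdot 0 + 144\right) - -20964 = \left(\left(-79\right) \left(- \frac{1}{8}\right) 0 + 144\right) + 20964 = \left(\frac{79}{8} \cdot 0 + 144\right) + 20964 = \left(0 + 144\right) + 20964 = 144 + 20964 = 21108$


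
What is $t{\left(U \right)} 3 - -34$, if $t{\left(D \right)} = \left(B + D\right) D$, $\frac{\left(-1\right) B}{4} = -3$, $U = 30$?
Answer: $3814$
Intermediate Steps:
$B = 12$ ($B = \left(-4\right) \left(-3\right) = 12$)
$t{\left(D \right)} = D \left(12 + D\right)$ ($t{\left(D \right)} = \left(12 + D\right) D = D \left(12 + D\right)$)
$t{\left(U \right)} 3 - -34 = 30 \left(12 + 30\right) 3 - -34 = 30 \cdot 42 \cdot 3 + \left(-8 + 42\right) = 1260 \cdot 3 + 34 = 3780 + 34 = 3814$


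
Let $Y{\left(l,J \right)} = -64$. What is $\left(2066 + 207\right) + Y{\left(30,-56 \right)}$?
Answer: $2209$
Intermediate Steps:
$\left(2066 + 207\right) + Y{\left(30,-56 \right)} = \left(2066 + 207\right) - 64 = 2273 - 64 = 2209$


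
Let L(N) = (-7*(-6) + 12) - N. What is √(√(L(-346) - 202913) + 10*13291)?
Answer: √(132910 + I*√202513) ≈ 364.57 + 0.6172*I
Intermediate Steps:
L(N) = 54 - N (L(N) = (42 + 12) - N = 54 - N)
√(√(L(-346) - 202913) + 10*13291) = √(√((54 - 1*(-346)) - 202913) + 10*13291) = √(√((54 + 346) - 202913) + 132910) = √(√(400 - 202913) + 132910) = √(√(-202513) + 132910) = √(I*√202513 + 132910) = √(132910 + I*√202513)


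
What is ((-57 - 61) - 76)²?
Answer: 37636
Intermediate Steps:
((-57 - 61) - 76)² = (-118 - 76)² = (-194)² = 37636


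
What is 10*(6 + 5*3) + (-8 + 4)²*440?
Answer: 7250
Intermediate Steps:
10*(6 + 5*3) + (-8 + 4)²*440 = 10*(6 + 15) + (-4)²*440 = 10*21 + 16*440 = 210 + 7040 = 7250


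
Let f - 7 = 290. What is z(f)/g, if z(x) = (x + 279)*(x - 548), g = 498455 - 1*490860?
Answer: -144576/7595 ≈ -19.036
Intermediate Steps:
f = 297 (f = 7 + 290 = 297)
g = 7595 (g = 498455 - 490860 = 7595)
z(x) = (-548 + x)*(279 + x) (z(x) = (279 + x)*(-548 + x) = (-548 + x)*(279 + x))
z(f)/g = (-152892 + 297² - 269*297)/7595 = (-152892 + 88209 - 79893)*(1/7595) = -144576*1/7595 = -144576/7595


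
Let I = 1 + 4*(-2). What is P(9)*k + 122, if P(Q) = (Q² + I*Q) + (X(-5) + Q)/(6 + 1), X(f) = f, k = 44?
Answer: 6574/7 ≈ 939.14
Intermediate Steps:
I = -7 (I = 1 - 8 = -7)
P(Q) = -5/7 + Q² - 48*Q/7 (P(Q) = (Q² - 7*Q) + (-5 + Q)/(6 + 1) = (Q² - 7*Q) + (-5 + Q)/7 = (Q² - 7*Q) + (-5 + Q)*(⅐) = (Q² - 7*Q) + (-5/7 + Q/7) = -5/7 + Q² - 48*Q/7)
P(9)*k + 122 = (-5/7 + 9² - 48/7*9)*44 + 122 = (-5/7 + 81 - 432/7)*44 + 122 = (130/7)*44 + 122 = 5720/7 + 122 = 6574/7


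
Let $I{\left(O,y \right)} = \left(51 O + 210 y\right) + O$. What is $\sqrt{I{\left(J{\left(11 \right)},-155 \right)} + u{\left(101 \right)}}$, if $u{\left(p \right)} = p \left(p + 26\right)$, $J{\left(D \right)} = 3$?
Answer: $i \sqrt{19567} \approx 139.88 i$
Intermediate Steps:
$I{\left(O,y \right)} = 52 O + 210 y$
$u{\left(p \right)} = p \left(26 + p\right)$
$\sqrt{I{\left(J{\left(11 \right)},-155 \right)} + u{\left(101 \right)}} = \sqrt{\left(52 \cdot 3 + 210 \left(-155\right)\right) + 101 \left(26 + 101\right)} = \sqrt{\left(156 - 32550\right) + 101 \cdot 127} = \sqrt{-32394 + 12827} = \sqrt{-19567} = i \sqrt{19567}$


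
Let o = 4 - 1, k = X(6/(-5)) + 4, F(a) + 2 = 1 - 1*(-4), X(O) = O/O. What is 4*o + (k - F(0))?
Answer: 14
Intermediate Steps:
X(O) = 1
F(a) = 3 (F(a) = -2 + (1 - 1*(-4)) = -2 + (1 + 4) = -2 + 5 = 3)
k = 5 (k = 1 + 4 = 5)
o = 3
4*o + (k - F(0)) = 4*3 + (5 - 1*3) = 12 + (5 - 3) = 12 + 2 = 14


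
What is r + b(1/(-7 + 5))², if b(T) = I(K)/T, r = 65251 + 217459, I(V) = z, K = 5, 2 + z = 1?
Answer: 282714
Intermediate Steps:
z = -1 (z = -2 + 1 = -1)
I(V) = -1
r = 282710
b(T) = -1/T
r + b(1/(-7 + 5))² = 282710 + (-1/(1/(-7 + 5)))² = 282710 + (-1/(1/(-2)))² = 282710 + (-1/(-½))² = 282710 + (-1*(-2))² = 282710 + 2² = 282710 + 4 = 282714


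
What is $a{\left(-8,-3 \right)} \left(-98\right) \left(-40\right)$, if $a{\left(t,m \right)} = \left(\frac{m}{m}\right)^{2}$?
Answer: $3920$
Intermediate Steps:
$a{\left(t,m \right)} = 1$ ($a{\left(t,m \right)} = 1^{2} = 1$)
$a{\left(-8,-3 \right)} \left(-98\right) \left(-40\right) = 1 \left(-98\right) \left(-40\right) = \left(-98\right) \left(-40\right) = 3920$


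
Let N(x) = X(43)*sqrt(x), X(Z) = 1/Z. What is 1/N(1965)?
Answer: 43*sqrt(1965)/1965 ≈ 0.97003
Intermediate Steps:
N(x) = sqrt(x)/43
1/N(1965) = 1/(sqrt(1965)/43) = 43*sqrt(1965)/1965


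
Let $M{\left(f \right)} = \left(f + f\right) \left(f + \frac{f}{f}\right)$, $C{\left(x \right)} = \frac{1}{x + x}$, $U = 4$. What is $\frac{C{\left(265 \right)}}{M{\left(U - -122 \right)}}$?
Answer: $\frac{1}{16962120} \approx 5.8955 \cdot 10^{-8}$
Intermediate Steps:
$C{\left(x \right)} = \frac{1}{2 x}$
$M{\left(f \right)} = 2 f \left(1 + f\right)$ ($M{\left(f \right)} = 2 f \left(f + 1\right) = 2 f \left(1 + f\right)$)
$\frac{C{\left(265 \right)}}{M{\left(U - -122 \right)}} = \frac{\frac{1}{2} \cdot \frac{1}{265}}{2 \left(4 - -122\right) \left(1 + \left(4 - -122\right)\right)} = \frac{\frac{1}{2} \cdot \frac{1}{265}}{2 \left(4 + 122\right) \left(1 + \left(4 + 122\right)\right)} = \frac{1}{530 \cdot 2 \cdot 126 \left(1 + 126\right)} = \frac{1}{530 \cdot 2 \cdot 126 \cdot 127} = \frac{1}{530 \cdot 32004} = \frac{1}{530} \cdot \frac{1}{32004} = \frac{1}{16962120}$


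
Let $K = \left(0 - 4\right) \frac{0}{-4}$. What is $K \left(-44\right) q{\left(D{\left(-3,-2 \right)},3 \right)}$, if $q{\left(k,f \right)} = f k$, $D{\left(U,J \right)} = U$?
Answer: $0$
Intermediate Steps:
$K = 0$ ($K = - 4 \cdot 0 \left(- \frac{1}{4}\right) = \left(-4\right) 0 = 0$)
$K \left(-44\right) q{\left(D{\left(-3,-2 \right)},3 \right)} = 0 \left(-44\right) 3 \left(-3\right) = 0 \left(-9\right) = 0$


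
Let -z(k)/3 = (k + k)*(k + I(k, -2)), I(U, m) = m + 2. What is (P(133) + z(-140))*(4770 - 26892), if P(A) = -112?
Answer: 2604024864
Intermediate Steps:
I(U, m) = 2 + m
z(k) = -6*k**2 (z(k) = -3*(k + k)*(k + (2 - 2)) = -3*2*k*(k + 0) = -3*2*k*k = -6*k**2)
(P(133) + z(-140))*(4770 - 26892) = (-112 - 6*(-140)**2)*(4770 - 26892) = (-112 - 6*19600)*(-22122) = (-112 - 117600)*(-22122) = -117712*(-22122) = 2604024864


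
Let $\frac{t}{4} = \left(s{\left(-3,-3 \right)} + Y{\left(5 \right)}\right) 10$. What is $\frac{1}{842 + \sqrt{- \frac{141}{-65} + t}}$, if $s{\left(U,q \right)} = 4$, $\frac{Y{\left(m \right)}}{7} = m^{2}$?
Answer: $\frac{54730}{45617119} - \frac{\sqrt{30260165}}{45617119} \approx 0.0010792$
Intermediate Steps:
$Y{\left(m \right)} = 7 m^{2}$
$t = 7160$ ($t = 4 \left(4 + 7 \cdot 5^{2}\right) 10 = 4 \left(4 + 7 \cdot 25\right) 10 = 4 \left(4 + 175\right) 10 = 4 \cdot 179 \cdot 10 = 4 \cdot 1790 = 7160$)
$\frac{1}{842 + \sqrt{- \frac{141}{-65} + t}} = \frac{1}{842 + \sqrt{- \frac{141}{-65} + 7160}} = \frac{1}{842 + \sqrt{\left(-141\right) \left(- \frac{1}{65}\right) + 7160}} = \frac{1}{842 + \sqrt{\frac{141}{65} + 7160}} = \frac{1}{842 + \sqrt{\frac{465541}{65}}} = \frac{1}{842 + \frac{\sqrt{30260165}}{65}}$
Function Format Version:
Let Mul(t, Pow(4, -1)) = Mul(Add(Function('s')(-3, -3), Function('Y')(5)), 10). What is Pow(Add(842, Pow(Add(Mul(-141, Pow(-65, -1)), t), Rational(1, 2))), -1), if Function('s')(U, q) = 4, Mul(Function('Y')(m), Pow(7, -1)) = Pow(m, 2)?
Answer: Add(Rational(54730, 45617119), Mul(Rational(-1, 45617119), Pow(30260165, Rational(1, 2)))) ≈ 0.0010792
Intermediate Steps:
Function('Y')(m) = Mul(7, Pow(m, 2))
t = 7160 (t = Mul(4, Mul(Add(4, Mul(7, Pow(5, 2))), 10)) = Mul(4, Mul(Add(4, Mul(7, 25)), 10)) = Mul(4, Mul(Add(4, 175), 10)) = Mul(4, Mul(179, 10)) = Mul(4, 1790) = 7160)
Pow(Add(842, Pow(Add(Mul(-141, Pow(-65, -1)), t), Rational(1, 2))), -1) = Pow(Add(842, Pow(Add(Mul(-141, Pow(-65, -1)), 7160), Rational(1, 2))), -1) = Pow(Add(842, Pow(Add(Mul(-141, Rational(-1, 65)), 7160), Rational(1, 2))), -1) = Pow(Add(842, Pow(Add(Rational(141, 65), 7160), Rational(1, 2))), -1) = Pow(Add(842, Pow(Rational(465541, 65), Rational(1, 2))), -1) = Pow(Add(842, Mul(Rational(1, 65), Pow(30260165, Rational(1, 2)))), -1)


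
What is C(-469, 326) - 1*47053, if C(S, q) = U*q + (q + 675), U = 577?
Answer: 142050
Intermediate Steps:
C(S, q) = 675 + 578*q (C(S, q) = 577*q + (q + 675) = 577*q + (675 + q) = 675 + 578*q)
C(-469, 326) - 1*47053 = (675 + 578*326) - 1*47053 = (675 + 188428) - 47053 = 189103 - 47053 = 142050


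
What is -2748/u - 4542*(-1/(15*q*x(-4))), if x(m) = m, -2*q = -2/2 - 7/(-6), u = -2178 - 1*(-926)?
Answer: 1425081/1565 ≈ 910.59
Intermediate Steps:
u = -1252 (u = -2178 + 926 = -1252)
q = -1/12 (q = -(-2/2 - 7/(-6))/2 = -(-2*½ - 7*(-⅙))/2 = -(-1 + 7/6)/2 = -½*⅙ = -1/12 ≈ -0.083333)
-2748/u - 4542*(-1/(15*q*x(-4))) = -2748/(-1252) - 4542/(-15*(-1/12)*(-4)) = -2748*(-1/1252) - 4542/((5/4)*(-4)) = 687/313 - 4542/(-5) = 687/313 - 4542*(-⅕) = 687/313 + 4542/5 = 1425081/1565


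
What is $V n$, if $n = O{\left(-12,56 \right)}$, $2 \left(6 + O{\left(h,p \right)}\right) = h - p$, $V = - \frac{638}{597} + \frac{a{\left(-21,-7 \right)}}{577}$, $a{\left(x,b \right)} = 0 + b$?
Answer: $\frac{14892200}{344469} \approx 43.232$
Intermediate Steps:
$a{\left(x,b \right)} = b$
$V = - \frac{372305}{344469}$ ($V = - \frac{638}{597} - \frac{7}{577} = - \frac{372305}{344469} \approx -1.0808$)
$O{\left(h,p \right)} = -6 + \frac{h}{2} - \frac{p}{2}$ ($O{\left(h,p \right)} = -6 + \frac{h - p}{2} = -6 + \left(\frac{h}{2} - \frac{p}{2}\right) = -6 + \frac{h}{2} - \frac{p}{2}$)
$n = -40$ ($n = -6 + \frac{1}{2} \left(-12\right) - 28 = -6 - 6 - 28 = -40$)
$V n = \left(- \frac{372305}{344469}\right) \left(-40\right) = \frac{14892200}{344469}$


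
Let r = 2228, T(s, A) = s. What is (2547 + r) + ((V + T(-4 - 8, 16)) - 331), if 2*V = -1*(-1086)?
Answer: 4975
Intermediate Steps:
V = 543 (V = (-1*(-1086))/2 = (½)*1086 = 543)
(2547 + r) + ((V + T(-4 - 8, 16)) - 331) = (2547 + 2228) + ((543 + (-4 - 8)) - 331) = 4775 + ((543 - 12) - 331) = 4775 + (531 - 331) = 4775 + 200 = 4975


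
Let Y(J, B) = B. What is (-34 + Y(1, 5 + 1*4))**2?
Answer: 625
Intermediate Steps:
(-34 + Y(1, 5 + 1*4))**2 = (-34 + (5 + 1*4))**2 = (-34 + (5 + 4))**2 = (-34 + 9)**2 = (-25)**2 = 625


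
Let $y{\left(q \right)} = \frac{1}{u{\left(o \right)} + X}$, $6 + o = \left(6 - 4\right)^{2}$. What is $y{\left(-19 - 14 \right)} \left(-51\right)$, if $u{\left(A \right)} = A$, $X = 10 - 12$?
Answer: $\frac{51}{4} \approx 12.75$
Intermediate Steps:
$X = -2$ ($X = 10 - 12 = -2$)
$o = -2$ ($o = -6 + \left(6 - 4\right)^{2} = -6 + 2^{2} = -6 + 4 = -2$)
$y{\left(q \right)} = - \frac{1}{4}$ ($y{\left(q \right)} = \frac{1}{-2 - 2} = \frac{1}{-4} = - \frac{1}{4}$)
$y{\left(-19 - 14 \right)} \left(-51\right) = \left(- \frac{1}{4}\right) \left(-51\right) = \frac{51}{4}$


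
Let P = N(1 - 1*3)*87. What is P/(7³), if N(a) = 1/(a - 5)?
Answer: -87/2401 ≈ -0.036235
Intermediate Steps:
N(a) = 1/(-5 + a)
P = -87/7 (P = 87/(-5 + (1 - 1*3)) = 87/(-5 + (1 - 3)) = 87/(-5 - 2) = 87/(-7) = -⅐*87 = -87/7 ≈ -12.429)
P/(7³) = -87/(7*(7³)) = -87/7/343 = -87/7*1/343 = -87/2401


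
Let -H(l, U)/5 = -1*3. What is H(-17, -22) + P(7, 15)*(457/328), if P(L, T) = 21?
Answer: 14517/328 ≈ 44.259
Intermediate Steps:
H(l, U) = 15 (H(l, U) = -(-5)*3 = -5*(-3) = 15)
H(-17, -22) + P(7, 15)*(457/328) = 15 + 21*(457/328) = 15 + 9597/328 = 14517/328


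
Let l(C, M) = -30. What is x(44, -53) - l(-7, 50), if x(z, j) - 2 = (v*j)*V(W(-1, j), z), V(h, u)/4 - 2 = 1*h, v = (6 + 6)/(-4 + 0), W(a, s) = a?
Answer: 668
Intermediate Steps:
v = -3 (v = 12/(-4) = 12*(-¼) = -3)
V(h, u) = 8 + 4*h (V(h, u) = 8 + 4*(1*h) = 8 + 4*h)
x(z, j) = 2 - 12*j (x(z, j) = 2 + (-3*j)*(8 + 4*(-1)) = 2 + (-3*j)*(8 - 4) = 2 - 3*j*4 = 2 - 12*j)
x(44, -53) - l(-7, 50) = (2 - 12*(-53)) - 1*(-30) = (2 + 636) + 30 = 638 + 30 = 668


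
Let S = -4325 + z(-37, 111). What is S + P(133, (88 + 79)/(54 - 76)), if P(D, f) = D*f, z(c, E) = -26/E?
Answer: -13027643/2442 ≈ -5334.8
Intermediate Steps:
S = -480101/111 (S = -4325 - 26/111 = -480101/111 ≈ -4325.2)
S + P(133, (88 + 79)/(54 - 76)) = -480101/111 + 133*((88 + 79)/(54 - 76)) = -480101/111 + 133*(167/(-22)) = -480101/111 + 133*(167*(-1/22)) = -480101/111 + 133*(-167/22) = -480101/111 - 22211/22 = -13027643/2442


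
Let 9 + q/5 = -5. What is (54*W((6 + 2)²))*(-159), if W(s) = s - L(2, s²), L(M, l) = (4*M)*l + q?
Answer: 280195524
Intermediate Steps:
q = -70 (q = -45 + 5*(-5) = -45 - 25 = -70)
L(M, l) = -70 + 4*M*l (L(M, l) = (4*M)*l - 70 = 4*M*l - 70 = -70 + 4*M*l)
W(s) = 70 + s - 8*s² (W(s) = s - (-70 + 4*2*s²) = s - (-70 + 8*s²) = s + (70 - 8*s²) = 70 + s - 8*s²)
(54*W((6 + 2)²))*(-159) = (54*(70 + (6 + 2)² - 8*(6 + 2)⁴))*(-159) = (54*(70 + 8² - 8*(8²)²))*(-159) = (54*(70 + 64 - 8*64²))*(-159) = (54*(70 + 64 - 8*4096))*(-159) = (54*(70 + 64 - 32768))*(-159) = (54*(-32634))*(-159) = -1762236*(-159) = 280195524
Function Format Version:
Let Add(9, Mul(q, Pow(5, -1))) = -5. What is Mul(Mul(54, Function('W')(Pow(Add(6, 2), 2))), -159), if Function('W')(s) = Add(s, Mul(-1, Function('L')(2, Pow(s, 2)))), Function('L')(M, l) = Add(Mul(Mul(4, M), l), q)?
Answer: 280195524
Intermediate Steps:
q = -70 (q = Add(-45, Mul(5, -5)) = Add(-45, -25) = -70)
Function('L')(M, l) = Add(-70, Mul(4, M, l)) (Function('L')(M, l) = Add(Mul(Mul(4, M), l), -70) = Add(Mul(4, M, l), -70) = Add(-70, Mul(4, M, l)))
Function('W')(s) = Add(70, s, Mul(-8, Pow(s, 2))) (Function('W')(s) = Add(s, Mul(-1, Add(-70, Mul(4, 2, Pow(s, 2))))) = Add(s, Mul(-1, Add(-70, Mul(8, Pow(s, 2))))) = Add(s, Add(70, Mul(-8, Pow(s, 2)))) = Add(70, s, Mul(-8, Pow(s, 2))))
Mul(Mul(54, Function('W')(Pow(Add(6, 2), 2))), -159) = Mul(Mul(54, Add(70, Pow(Add(6, 2), 2), Mul(-8, Pow(Pow(Add(6, 2), 2), 2)))), -159) = Mul(Mul(54, Add(70, Pow(8, 2), Mul(-8, Pow(Pow(8, 2), 2)))), -159) = Mul(Mul(54, Add(70, 64, Mul(-8, Pow(64, 2)))), -159) = Mul(Mul(54, Add(70, 64, Mul(-8, 4096))), -159) = Mul(Mul(54, Add(70, 64, -32768)), -159) = Mul(Mul(54, -32634), -159) = Mul(-1762236, -159) = 280195524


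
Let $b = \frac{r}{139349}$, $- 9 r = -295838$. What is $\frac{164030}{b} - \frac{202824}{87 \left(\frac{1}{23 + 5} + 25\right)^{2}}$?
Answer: $\frac{1465788688657990767}{2107938791051} \approx 6.9537 \cdot 10^{5}$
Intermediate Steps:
$r = \frac{295838}{9}$ ($r = \left(- \frac{1}{9}\right) \left(-295838\right) = \frac{295838}{9} \approx 32871.0$)
$b = \frac{295838}{1254141}$ ($b = \frac{295838}{9 \cdot 139349} = \frac{295838}{9} \cdot \frac{1}{139349} = \frac{295838}{1254141} \approx 0.23589$)
$\frac{164030}{b} - \frac{202824}{87 \left(\frac{1}{23 + 5} + 25\right)^{2}} = \frac{164030}{\frac{295838}{1254141}} - \frac{202824}{87 \left(\frac{1}{23 + 5} + 25\right)^{2}} = 164030 \cdot \frac{1254141}{295838} - \frac{202824}{87 \left(\frac{1}{28} + 25\right)^{2}} = \frac{102858374115}{147919} - \frac{202824}{87 \left(\frac{1}{28} + 25\right)^{2}} = \frac{102858374115}{147919} - \frac{202824}{87 \left(\frac{701}{28}\right)^{2}} = \frac{102858374115}{147919} - \frac{202824}{87 \cdot \frac{491401}{784}} = \frac{102858374115}{147919} - \frac{202824}{\frac{42751887}{784}} = \frac{102858374115}{147919} - \frac{53004672}{14250629} = \frac{1465788688657990767}{2107938791051}$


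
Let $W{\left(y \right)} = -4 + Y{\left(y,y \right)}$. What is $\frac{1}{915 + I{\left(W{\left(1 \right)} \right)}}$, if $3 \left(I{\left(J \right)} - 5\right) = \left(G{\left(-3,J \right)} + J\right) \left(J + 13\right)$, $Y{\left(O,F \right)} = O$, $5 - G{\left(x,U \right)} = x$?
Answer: $\frac{3}{2810} \approx 0.0010676$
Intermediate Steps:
$G{\left(x,U \right)} = 5 - x$
$W{\left(y \right)} = -4 + y$
$I{\left(J \right)} = 5 + \frac{\left(8 + J\right) \left(13 + J\right)}{3}$ ($I{\left(J \right)} = 5 + \frac{\left(\left(5 - -3\right) + J\right) \left(J + 13\right)}{3} = 5 + \frac{\left(\left(5 + 3\right) + J\right) \left(13 + J\right)}{3} = 5 + \frac{\left(8 + J\right) \left(13 + J\right)}{3}$)
$\frac{1}{915 + I{\left(W{\left(1 \right)} \right)}} = \frac{1}{915 + \left(\frac{119}{3} + 7 \left(-4 + 1\right) + \frac{\left(-4 + 1\right)^{2}}{3}\right)} = \frac{1}{915 + \left(\frac{119}{3} + 7 \left(-3\right) + \frac{\left(-3\right)^{2}}{3}\right)} = \frac{1}{915 + \left(\frac{119}{3} - 21 + \frac{1}{3} \cdot 9\right)} = \frac{1}{915 + \left(\frac{119}{3} - 21 + 3\right)} = \frac{1}{915 + \frac{65}{3}} = \frac{1}{\frac{2810}{3}} = \frac{3}{2810}$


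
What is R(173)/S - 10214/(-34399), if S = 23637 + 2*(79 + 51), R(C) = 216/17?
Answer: 4156857470/13974559351 ≈ 0.29746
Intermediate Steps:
R(C) = 216/17 (R(C) = 216*(1/17) = 216/17)
S = 23897 (S = 23637 + 2*130 = 23637 + 260 = 23897)
R(173)/S - 10214/(-34399) = (216/17)/23897 - 10214/(-34399) = (216/17)*(1/23897) - 10214*(-1/34399) = 216/406249 + 10214/34399 = 4156857470/13974559351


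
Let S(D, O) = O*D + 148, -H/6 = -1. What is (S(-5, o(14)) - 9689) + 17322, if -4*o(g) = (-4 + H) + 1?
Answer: 31139/4 ≈ 7784.8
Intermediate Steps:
H = 6 (H = -6*(-1) = 6)
o(g) = -¾ (o(g) = -((-4 + 6) + 1)/4 = -(2 + 1)/4 = -¼*3 = -¾)
S(D, O) = 148 + D*O (S(D, O) = D*O + 148 = 148 + D*O)
(S(-5, o(14)) - 9689) + 17322 = ((148 - 5*(-¾)) - 9689) + 17322 = ((148 + 15/4) - 9689) + 17322 = (607/4 - 9689) + 17322 = -38149/4 + 17322 = 31139/4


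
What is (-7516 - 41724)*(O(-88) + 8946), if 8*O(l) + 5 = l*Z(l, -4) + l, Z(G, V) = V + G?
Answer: -489759505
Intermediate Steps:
Z(G, V) = G + V
O(l) = -5/8 + l/8 + l*(-4 + l)/8 (O(l) = -5/8 + (l*(l - 4) + l)/8 = -5/8 + (l*(-4 + l) + l)/8 = -5/8 + (l + l*(-4 + l))/8 = -5/8 + (l/8 + l*(-4 + l)/8) = -5/8 + l/8 + l*(-4 + l)/8)
(-7516 - 41724)*(O(-88) + 8946) = (-7516 - 41724)*((-5/8 + (⅛)*(-88) + (⅛)*(-88)*(-4 - 88)) + 8946) = -49240*((-5/8 - 11 + (⅛)*(-88)*(-92)) + 8946) = -49240*((-5/8 - 11 + 1012) + 8946) = -49240*(8003/8 + 8946) = -49240*79571/8 = -489759505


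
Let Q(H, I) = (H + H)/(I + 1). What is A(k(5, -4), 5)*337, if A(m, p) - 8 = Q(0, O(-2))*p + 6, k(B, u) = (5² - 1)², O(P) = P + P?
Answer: 4718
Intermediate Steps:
O(P) = 2*P
Q(H, I) = 2*H/(1 + I) (Q(H, I) = (2*H)/(1 + I) = 2*H/(1 + I))
k(B, u) = 576 (k(B, u) = (25 - 1)² = 24² = 576)
A(m, p) = 14 (A(m, p) = 8 + ((2*0/(1 + 2*(-2)))*p + 6) = 8 + ((2*0/(1 - 4))*p + 6) = 8 + ((2*0/(-3))*p + 6) = 8 + ((2*0*(-⅓))*p + 6) = 8 + (0*p + 6) = 8 + (0 + 6) = 8 + 6 = 14)
A(k(5, -4), 5)*337 = 14*337 = 4718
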